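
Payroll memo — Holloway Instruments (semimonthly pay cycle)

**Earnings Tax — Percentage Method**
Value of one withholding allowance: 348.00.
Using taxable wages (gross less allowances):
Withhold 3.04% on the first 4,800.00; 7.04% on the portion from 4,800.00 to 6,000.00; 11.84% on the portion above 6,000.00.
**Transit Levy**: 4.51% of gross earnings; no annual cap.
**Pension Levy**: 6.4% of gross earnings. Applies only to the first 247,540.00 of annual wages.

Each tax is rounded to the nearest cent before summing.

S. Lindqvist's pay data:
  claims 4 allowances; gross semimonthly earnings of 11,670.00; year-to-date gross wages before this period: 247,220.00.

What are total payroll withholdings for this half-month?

Earnings Tax: taxable = 11,670.00 − 4×348.00 = 10,278.00
  230.40 + 11.84% × (10,278.00 − 6,000.00) = 230.40 + 11.84% × 4,278.00 = 736.92
Transit Levy: 4.51% × 11,670.00 = 526.32
Pension Levy: cap 247,540.00 − YTD 247,220.00 = 320.00 subject; 6.4% × 320.00 = 20.48
Total: 736.92 + 526.32 + 20.48 = 1,283.72

1,283.72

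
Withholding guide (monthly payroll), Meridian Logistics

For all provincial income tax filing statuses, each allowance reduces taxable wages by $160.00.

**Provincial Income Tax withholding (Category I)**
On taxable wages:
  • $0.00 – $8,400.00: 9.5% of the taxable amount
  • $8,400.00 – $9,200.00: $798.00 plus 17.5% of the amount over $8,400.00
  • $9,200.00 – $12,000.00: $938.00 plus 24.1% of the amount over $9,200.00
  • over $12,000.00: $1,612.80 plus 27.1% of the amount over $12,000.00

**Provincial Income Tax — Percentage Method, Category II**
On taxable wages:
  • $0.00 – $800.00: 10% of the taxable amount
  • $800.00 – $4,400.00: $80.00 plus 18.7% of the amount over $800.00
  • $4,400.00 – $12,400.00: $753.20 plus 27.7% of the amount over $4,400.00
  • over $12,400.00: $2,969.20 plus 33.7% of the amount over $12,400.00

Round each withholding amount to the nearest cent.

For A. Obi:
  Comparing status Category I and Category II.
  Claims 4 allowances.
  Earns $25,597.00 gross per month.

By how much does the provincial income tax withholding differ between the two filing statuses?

$2,076.76

Provincial Income Tax (Category I): taxable = $25,597.00 − 4×$160.00 = $24,957.00
  $1,612.80 + 27.1% × ($24,957.00 − $12,000.00) = $1,612.80 + 27.1% × $12,957.00 = $5,124.15
Provincial Income Tax (Category II): taxable = $25,597.00 − 4×$160.00 = $24,957.00
  $2,969.20 + 33.7% × ($24,957.00 − $12,400.00) = $2,969.20 + 33.7% × $12,557.00 = $7,200.91
Difference: |$5,124.15 − $7,200.91| = $2,076.76 (higher under Category II)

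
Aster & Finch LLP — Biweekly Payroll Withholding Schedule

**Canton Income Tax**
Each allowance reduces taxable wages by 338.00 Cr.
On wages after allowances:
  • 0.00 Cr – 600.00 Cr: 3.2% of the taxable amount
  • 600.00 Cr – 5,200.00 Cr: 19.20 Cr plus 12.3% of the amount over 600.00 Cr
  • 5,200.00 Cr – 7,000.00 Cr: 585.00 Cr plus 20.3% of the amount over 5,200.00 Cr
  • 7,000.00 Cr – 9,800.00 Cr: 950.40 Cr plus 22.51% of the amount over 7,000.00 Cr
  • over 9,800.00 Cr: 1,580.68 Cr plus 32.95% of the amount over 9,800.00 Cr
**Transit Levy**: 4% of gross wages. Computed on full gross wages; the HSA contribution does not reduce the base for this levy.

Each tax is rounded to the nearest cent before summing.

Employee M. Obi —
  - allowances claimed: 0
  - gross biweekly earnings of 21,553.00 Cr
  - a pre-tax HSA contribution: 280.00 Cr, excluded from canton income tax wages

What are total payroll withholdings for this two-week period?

Canton Income Tax: taxable = 21,553.00 Cr − 280.00 Cr = 21,273.00 Cr
  1,580.68 Cr + 32.95% × (21,273.00 Cr − 9,800.00 Cr) = 1,580.68 Cr + 32.95% × 11,473.00 Cr = 5,361.03 Cr
Transit Levy: 4% × 21,553.00 Cr = 862.12 Cr
Total: 5,361.03 Cr + 862.12 Cr = 6,223.15 Cr

6,223.15 Cr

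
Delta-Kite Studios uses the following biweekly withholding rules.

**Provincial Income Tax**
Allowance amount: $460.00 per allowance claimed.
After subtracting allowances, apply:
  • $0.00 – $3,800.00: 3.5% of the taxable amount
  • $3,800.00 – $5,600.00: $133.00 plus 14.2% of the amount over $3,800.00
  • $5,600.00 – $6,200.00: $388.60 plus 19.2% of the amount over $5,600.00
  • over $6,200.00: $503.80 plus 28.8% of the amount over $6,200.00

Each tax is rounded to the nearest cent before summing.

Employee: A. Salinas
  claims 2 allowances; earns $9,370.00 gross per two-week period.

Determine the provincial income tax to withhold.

Provincial Income Tax: taxable = $9,370.00 − 2×$460.00 = $8,450.00
  $503.80 + 28.8% × ($8,450.00 − $6,200.00) = $503.80 + 28.8% × $2,250.00 = $1,151.80

$1,151.80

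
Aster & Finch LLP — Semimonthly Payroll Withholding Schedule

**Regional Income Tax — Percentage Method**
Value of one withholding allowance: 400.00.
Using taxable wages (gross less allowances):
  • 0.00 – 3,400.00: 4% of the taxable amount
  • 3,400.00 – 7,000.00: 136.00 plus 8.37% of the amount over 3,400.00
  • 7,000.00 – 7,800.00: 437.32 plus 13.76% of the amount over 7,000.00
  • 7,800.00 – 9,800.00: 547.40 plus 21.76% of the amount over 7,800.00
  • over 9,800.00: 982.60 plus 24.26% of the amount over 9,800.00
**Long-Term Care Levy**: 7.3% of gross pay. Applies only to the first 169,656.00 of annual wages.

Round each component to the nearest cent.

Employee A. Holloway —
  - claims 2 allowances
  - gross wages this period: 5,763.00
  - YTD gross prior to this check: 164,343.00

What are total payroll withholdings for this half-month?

654.67

Regional Income Tax: taxable = 5,763.00 − 2×400.00 = 4,963.00
  136.00 + 8.37% × (4,963.00 − 3,400.00) = 136.00 + 8.37% × 1,563.00 = 266.82
Long-Term Care Levy: cap 169,656.00 − YTD 164,343.00 = 5,313.00 subject; 7.3% × 5,313.00 = 387.85
Total: 266.82 + 387.85 = 654.67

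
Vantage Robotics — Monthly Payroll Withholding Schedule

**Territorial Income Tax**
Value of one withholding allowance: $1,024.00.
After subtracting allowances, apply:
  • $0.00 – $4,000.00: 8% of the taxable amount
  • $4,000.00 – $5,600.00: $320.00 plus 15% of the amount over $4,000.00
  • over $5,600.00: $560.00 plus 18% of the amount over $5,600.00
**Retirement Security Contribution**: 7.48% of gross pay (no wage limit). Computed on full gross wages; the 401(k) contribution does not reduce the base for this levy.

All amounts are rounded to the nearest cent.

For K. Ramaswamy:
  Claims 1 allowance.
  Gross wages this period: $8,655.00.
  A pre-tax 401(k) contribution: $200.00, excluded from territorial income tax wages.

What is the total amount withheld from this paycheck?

Territorial Income Tax: taxable = $8,655.00 − $200.00 − 1×$1,024.00 = $7,431.00
  $560.00 + 18% × ($7,431.00 − $5,600.00) = $560.00 + 18% × $1,831.00 = $889.58
Retirement Security Contribution: 7.48% × $8,655.00 = $647.39
Total: $889.58 + $647.39 = $1,536.97

$1,536.97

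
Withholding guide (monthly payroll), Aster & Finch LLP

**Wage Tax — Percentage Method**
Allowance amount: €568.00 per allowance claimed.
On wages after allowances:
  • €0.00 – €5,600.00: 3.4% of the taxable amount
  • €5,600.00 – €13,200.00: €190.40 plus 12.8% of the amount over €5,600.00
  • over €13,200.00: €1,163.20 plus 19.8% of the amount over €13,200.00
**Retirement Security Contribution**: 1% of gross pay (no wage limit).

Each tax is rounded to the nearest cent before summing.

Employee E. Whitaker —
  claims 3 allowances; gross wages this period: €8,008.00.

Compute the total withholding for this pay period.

Wage Tax: taxable = €8,008.00 − 3×€568.00 = €6,304.00
  €190.40 + 12.8% × (€6,304.00 − €5,600.00) = €190.40 + 12.8% × €704.00 = €280.51
Retirement Security Contribution: 1% × €8,008.00 = €80.08
Total: €280.51 + €80.08 = €360.59

€360.59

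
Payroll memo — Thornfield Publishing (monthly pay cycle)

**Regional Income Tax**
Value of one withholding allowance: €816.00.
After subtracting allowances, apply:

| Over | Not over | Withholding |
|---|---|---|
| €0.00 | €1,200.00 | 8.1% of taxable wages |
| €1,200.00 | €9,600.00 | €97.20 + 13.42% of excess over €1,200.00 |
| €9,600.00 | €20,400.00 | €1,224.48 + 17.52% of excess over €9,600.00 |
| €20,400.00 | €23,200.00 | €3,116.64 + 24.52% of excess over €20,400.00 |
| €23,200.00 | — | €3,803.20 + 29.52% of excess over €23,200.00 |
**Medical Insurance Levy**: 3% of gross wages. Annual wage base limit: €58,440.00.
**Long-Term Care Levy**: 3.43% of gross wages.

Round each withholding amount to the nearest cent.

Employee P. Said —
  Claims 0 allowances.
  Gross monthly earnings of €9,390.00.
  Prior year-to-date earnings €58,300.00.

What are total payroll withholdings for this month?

Regional Income Tax: taxable = €9,390.00
  €97.20 + 13.42% × (€9,390.00 − €1,200.00) = €97.20 + 13.42% × €8,190.00 = €1,196.30
Medical Insurance Levy: cap €58,440.00 − YTD €58,300.00 = €140.00 subject; 3% × €140.00 = €4.20
Long-Term Care Levy: 3.43% × €9,390.00 = €322.08
Total: €1,196.30 + €4.20 + €322.08 = €1,522.58

€1,522.58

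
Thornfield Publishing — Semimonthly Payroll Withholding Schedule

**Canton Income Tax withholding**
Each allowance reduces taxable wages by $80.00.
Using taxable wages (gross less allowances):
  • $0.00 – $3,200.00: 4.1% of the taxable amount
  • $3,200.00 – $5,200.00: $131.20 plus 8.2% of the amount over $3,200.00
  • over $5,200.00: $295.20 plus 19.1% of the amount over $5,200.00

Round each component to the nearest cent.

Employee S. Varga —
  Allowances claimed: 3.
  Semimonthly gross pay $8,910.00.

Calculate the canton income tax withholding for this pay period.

$957.97

Canton Income Tax: taxable = $8,910.00 − 3×$80.00 = $8,670.00
  $295.20 + 19.1% × ($8,670.00 − $5,200.00) = $295.20 + 19.1% × $3,470.00 = $957.97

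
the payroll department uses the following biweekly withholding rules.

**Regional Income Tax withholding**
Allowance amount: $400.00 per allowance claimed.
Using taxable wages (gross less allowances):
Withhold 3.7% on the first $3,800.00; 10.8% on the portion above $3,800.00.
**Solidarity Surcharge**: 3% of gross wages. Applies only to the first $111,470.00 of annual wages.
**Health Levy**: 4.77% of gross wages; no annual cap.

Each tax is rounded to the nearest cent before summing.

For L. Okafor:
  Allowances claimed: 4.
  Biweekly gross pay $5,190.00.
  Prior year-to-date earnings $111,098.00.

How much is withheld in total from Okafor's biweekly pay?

Regional Income Tax: taxable = $5,190.00 − 4×$400.00 = $3,590.00
  3.7% × $3,590.00 = $132.83
Solidarity Surcharge: cap $111,470.00 − YTD $111,098.00 = $372.00 subject; 3% × $372.00 = $11.16
Health Levy: 4.77% × $5,190.00 = $247.56
Total: $132.83 + $11.16 + $247.56 = $391.55

$391.55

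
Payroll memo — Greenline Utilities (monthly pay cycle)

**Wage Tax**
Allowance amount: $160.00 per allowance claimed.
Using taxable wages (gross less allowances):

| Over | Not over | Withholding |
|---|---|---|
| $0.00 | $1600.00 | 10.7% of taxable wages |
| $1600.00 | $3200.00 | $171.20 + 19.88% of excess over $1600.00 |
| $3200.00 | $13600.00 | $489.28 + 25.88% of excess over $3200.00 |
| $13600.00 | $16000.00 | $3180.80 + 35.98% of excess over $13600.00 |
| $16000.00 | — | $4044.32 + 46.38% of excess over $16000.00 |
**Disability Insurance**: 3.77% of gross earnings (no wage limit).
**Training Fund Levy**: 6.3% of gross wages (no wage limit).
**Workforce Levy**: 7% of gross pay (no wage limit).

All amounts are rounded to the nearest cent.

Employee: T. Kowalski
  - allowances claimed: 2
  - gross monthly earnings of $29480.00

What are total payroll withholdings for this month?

Wage Tax: taxable = $29480.00 − 2×$160.00 = $29160.00
  $4044.32 + 46.38% × ($29160.00 − $16000.00) = $4044.32 + 46.38% × $13160.00 = $10147.93
Disability Insurance: 3.77% × $29480.00 = $1111.40
Training Fund Levy: 6.3% × $29480.00 = $1857.24
Workforce Levy: 7% × $29480.00 = $2063.60
Total: $10147.93 + $1111.40 + $1857.24 + $2063.60 = $15180.17

$15180.17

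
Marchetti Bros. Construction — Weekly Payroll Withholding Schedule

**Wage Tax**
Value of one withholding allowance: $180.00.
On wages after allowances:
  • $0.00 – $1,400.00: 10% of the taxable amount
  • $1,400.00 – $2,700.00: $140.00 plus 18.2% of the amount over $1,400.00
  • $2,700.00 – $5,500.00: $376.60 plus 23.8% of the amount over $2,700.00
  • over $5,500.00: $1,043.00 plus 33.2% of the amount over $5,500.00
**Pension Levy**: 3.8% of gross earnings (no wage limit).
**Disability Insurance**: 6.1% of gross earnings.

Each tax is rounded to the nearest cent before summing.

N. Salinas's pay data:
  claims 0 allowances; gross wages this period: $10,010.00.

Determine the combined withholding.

$3,531.31

Wage Tax: taxable = $10,010.00
  $1,043.00 + 33.2% × ($10,010.00 − $5,500.00) = $1,043.00 + 33.2% × $4,510.00 = $2,540.32
Pension Levy: 3.8% × $10,010.00 = $380.38
Disability Insurance: 6.1% × $10,010.00 = $610.61
Total: $2,540.32 + $380.38 + $610.61 = $3,531.31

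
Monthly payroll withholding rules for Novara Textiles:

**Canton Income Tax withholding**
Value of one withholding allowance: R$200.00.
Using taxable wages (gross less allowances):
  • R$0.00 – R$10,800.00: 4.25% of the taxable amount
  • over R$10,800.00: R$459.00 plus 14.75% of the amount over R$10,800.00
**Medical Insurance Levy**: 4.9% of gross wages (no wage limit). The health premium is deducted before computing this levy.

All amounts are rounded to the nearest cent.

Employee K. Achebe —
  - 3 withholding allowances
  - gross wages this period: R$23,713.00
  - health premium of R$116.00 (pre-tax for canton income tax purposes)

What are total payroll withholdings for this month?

Canton Income Tax: taxable = R$23,713.00 − R$116.00 − 3×R$200.00 = R$22,997.00
  R$459.00 + 14.75% × (R$22,997.00 − R$10,800.00) = R$459.00 + 14.75% × R$12,197.00 = R$2,258.06
Medical Insurance Levy: 4.9% × R$23,597.00 = R$1,156.25
Total: R$2,258.06 + R$1,156.25 = R$3,414.31

R$3,414.31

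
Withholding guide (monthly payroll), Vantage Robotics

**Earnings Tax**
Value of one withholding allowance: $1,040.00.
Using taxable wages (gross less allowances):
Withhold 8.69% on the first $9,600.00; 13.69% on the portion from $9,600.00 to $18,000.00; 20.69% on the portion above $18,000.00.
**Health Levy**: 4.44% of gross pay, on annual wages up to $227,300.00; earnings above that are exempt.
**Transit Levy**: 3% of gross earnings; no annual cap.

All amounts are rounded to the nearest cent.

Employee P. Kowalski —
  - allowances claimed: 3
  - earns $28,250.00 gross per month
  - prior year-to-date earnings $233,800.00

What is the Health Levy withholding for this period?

Health Levy: YTD $233,800.00 ≥ cap $227,300.00 → $0.00

$0.00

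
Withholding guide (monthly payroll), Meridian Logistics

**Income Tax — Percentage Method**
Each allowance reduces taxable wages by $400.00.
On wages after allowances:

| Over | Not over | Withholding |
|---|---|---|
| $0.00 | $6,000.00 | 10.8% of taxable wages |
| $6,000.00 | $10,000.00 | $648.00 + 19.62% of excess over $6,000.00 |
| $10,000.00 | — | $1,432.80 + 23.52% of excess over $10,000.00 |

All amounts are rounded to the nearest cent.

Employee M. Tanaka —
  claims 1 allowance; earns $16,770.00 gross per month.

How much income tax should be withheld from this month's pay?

Income Tax: taxable = $16,770.00 − 1×$400.00 = $16,370.00
  $1,432.80 + 23.52% × ($16,370.00 − $10,000.00) = $1,432.80 + 23.52% × $6,370.00 = $2,931.02

$2,931.02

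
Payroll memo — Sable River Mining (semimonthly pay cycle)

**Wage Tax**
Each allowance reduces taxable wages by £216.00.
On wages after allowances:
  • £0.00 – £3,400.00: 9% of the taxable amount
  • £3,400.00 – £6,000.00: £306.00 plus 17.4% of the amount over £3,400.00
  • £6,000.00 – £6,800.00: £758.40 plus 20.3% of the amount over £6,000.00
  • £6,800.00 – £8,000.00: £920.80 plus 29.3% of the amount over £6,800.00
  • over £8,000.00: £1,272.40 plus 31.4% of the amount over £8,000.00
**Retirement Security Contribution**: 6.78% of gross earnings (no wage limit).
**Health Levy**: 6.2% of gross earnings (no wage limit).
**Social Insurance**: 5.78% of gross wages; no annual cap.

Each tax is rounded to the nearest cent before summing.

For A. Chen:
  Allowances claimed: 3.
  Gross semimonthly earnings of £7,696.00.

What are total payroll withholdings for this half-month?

Wage Tax: taxable = £7,696.00 − 3×£216.00 = £7,048.00
  £920.80 + 29.3% × (£7,048.00 − £6,800.00) = £920.80 + 29.3% × £248.00 = £993.46
Retirement Security Contribution: 6.78% × £7,696.00 = £521.79
Health Levy: 6.2% × £7,696.00 = £477.15
Social Insurance: 5.78% × £7,696.00 = £444.83
Total: £993.46 + £521.79 + £477.15 + £444.83 = £2,437.23

£2,437.23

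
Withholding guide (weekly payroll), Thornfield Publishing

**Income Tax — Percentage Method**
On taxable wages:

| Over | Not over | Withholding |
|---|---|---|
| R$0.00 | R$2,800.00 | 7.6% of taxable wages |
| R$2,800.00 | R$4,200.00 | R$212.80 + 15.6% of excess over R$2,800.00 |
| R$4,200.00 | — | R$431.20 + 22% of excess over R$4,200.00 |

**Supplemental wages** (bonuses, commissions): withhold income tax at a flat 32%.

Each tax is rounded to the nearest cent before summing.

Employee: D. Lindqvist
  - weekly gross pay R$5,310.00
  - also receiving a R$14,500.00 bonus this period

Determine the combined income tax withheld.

R$5,315.40

Income Tax: taxable = R$5,310.00
  R$431.20 + 22% × (R$5,310.00 − R$4,200.00) = R$431.20 + 22% × R$1,110.00 = R$675.40
Supplemental (32% flat on bonus): 32% × R$14,500.00 = R$4,640.00
Total income tax: R$675.40 + R$4,640.00 = R$5,315.40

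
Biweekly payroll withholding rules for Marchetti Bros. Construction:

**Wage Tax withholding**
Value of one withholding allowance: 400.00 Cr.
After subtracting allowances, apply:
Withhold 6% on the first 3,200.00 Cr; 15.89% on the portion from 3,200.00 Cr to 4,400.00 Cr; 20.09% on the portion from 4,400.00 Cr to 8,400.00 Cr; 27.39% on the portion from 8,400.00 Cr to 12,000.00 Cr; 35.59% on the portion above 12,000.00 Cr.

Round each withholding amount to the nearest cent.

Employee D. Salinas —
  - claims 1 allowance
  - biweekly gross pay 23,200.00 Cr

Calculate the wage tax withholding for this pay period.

Wage Tax: taxable = 23,200.00 Cr − 1×400.00 Cr = 22,800.00 Cr
  2,172.32 Cr + 35.59% × (22,800.00 Cr − 12,000.00 Cr) = 2,172.32 Cr + 35.59% × 10,800.00 Cr = 6,016.04 Cr

6,016.04 Cr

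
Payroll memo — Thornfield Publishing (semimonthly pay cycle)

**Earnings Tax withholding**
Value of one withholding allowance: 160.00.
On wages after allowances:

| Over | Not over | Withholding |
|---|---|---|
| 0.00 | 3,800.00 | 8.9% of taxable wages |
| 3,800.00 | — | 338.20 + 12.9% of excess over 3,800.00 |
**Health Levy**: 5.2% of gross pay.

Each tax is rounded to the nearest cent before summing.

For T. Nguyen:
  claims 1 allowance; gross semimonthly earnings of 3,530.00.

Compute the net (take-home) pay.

Earnings Tax: taxable = 3,530.00 − 1×160.00 = 3,370.00
  8.9% × 3,370.00 = 299.93
Health Levy: 5.2% × 3,530.00 = 183.56
Total withheld: 299.93 + 183.56 = 483.49
Net pay: 3,530.00 − 483.49 = 3,046.51

3,046.51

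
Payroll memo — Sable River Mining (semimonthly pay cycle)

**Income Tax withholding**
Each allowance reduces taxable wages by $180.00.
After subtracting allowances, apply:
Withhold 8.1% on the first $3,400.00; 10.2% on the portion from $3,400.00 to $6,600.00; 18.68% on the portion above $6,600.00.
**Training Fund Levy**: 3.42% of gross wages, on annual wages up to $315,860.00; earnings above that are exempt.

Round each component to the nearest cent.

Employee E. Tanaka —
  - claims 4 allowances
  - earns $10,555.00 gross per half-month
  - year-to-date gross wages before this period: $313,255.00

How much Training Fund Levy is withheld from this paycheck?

$89.09

Training Fund Levy: cap $315,860.00 − YTD $313,255.00 = $2,605.00 subject; 3.42% × $2,605.00 = $89.09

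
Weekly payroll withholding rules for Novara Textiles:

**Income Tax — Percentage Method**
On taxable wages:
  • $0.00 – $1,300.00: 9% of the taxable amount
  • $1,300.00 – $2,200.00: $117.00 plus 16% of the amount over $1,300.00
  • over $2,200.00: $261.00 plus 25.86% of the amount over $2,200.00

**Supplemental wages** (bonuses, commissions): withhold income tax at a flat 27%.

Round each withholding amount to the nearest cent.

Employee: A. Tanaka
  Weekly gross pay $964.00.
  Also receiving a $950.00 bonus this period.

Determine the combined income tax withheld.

Income Tax: taxable = $964.00
  9% × $964.00 = $86.76
Supplemental (27% flat on bonus): 27% × $950.00 = $256.50
Total income tax: $86.76 + $256.50 = $343.26

$343.26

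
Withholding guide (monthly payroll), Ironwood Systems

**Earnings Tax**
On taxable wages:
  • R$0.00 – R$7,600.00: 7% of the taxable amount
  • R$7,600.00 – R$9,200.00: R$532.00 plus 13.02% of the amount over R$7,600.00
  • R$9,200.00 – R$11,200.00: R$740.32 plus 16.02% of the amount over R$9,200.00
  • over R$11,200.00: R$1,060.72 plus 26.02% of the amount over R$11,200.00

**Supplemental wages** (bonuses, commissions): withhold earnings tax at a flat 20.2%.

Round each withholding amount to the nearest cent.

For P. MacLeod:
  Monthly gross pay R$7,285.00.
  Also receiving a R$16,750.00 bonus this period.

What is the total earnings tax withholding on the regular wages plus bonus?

R$3,893.45

Earnings Tax: taxable = R$7,285.00
  7% × R$7,285.00 = R$509.95
Supplemental (20.2% flat on bonus): 20.2% × R$16,750.00 = R$3,383.50
Total earnings tax: R$509.95 + R$3,383.50 = R$3,893.45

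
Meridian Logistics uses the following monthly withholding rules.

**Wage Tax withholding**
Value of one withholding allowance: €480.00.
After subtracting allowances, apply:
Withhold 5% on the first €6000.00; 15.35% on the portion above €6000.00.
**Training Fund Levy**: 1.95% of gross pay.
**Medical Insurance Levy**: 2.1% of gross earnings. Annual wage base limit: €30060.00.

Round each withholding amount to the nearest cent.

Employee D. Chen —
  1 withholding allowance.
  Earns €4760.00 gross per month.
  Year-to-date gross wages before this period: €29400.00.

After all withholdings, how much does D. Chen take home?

Wage Tax: taxable = €4760.00 − 1×€480.00 = €4280.00
  5% × €4280.00 = €214.00
Training Fund Levy: 1.95% × €4760.00 = €92.82
Medical Insurance Levy: cap €30060.00 − YTD €29400.00 = €660.00 subject; 2.1% × €660.00 = €13.86
Total withheld: €214.00 + €92.82 + €13.86 = €320.68
Net pay: €4760.00 − €320.68 = €4439.32

€4439.32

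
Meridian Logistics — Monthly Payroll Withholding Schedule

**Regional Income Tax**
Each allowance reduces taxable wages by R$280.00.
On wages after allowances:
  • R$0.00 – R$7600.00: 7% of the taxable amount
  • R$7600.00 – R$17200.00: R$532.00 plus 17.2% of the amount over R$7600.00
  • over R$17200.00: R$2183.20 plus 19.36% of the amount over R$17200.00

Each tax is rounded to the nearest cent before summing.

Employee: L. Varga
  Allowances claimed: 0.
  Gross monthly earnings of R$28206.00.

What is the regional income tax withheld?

R$4313.96

Regional Income Tax: taxable = R$28206.00
  R$2183.20 + 19.36% × (R$28206.00 − R$17200.00) = R$2183.20 + 19.36% × R$11006.00 = R$4313.96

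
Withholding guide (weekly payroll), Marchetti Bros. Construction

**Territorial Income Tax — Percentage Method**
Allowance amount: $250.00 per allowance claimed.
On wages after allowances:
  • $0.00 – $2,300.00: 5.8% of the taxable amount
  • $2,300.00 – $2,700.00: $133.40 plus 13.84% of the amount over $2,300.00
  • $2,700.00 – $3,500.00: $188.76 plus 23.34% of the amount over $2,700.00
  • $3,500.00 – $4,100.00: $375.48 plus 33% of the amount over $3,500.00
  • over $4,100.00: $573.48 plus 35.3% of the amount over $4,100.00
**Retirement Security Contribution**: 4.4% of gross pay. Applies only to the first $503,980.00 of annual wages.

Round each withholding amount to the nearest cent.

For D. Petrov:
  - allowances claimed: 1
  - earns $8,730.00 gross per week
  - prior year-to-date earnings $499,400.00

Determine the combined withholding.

$2,321.14

Territorial Income Tax: taxable = $8,730.00 − 1×$250.00 = $8,480.00
  $573.48 + 35.3% × ($8,480.00 − $4,100.00) = $573.48 + 35.3% × $4,380.00 = $2,119.62
Retirement Security Contribution: cap $503,980.00 − YTD $499,400.00 = $4,580.00 subject; 4.4% × $4,580.00 = $201.52
Total: $2,119.62 + $201.52 = $2,321.14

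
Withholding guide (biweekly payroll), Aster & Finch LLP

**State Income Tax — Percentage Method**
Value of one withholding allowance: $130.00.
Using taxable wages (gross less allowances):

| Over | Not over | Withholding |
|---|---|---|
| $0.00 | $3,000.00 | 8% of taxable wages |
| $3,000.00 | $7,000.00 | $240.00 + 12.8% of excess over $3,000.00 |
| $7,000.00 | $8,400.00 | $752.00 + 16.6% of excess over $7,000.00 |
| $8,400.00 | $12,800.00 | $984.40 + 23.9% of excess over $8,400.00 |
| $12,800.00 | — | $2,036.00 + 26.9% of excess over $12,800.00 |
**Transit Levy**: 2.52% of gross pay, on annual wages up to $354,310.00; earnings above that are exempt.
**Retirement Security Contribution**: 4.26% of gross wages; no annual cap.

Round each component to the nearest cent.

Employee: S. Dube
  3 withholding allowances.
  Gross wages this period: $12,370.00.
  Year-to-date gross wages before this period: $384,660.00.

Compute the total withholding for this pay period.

$2,366.98

State Income Tax: taxable = $12,370.00 − 3×$130.00 = $11,980.00
  $984.40 + 23.9% × ($11,980.00 − $8,400.00) = $984.40 + 23.9% × $3,580.00 = $1,840.02
Transit Levy: YTD $384,660.00 ≥ cap $354,310.00 → $0.00
Retirement Security Contribution: 4.26% × $12,370.00 = $526.96
Total: $1,840.02 + $0.00 + $526.96 = $2,366.98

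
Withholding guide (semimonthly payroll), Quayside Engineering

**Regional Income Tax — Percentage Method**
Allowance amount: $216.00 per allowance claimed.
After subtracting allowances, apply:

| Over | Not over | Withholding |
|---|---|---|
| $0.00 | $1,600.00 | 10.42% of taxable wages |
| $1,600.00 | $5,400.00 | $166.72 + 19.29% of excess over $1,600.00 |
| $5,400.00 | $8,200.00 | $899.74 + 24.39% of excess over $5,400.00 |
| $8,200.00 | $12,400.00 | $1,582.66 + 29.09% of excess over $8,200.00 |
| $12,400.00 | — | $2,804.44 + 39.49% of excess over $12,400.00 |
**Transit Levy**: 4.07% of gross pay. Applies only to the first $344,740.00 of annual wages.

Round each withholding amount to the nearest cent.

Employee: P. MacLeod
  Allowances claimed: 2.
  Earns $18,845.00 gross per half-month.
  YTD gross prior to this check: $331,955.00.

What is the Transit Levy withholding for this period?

$520.35

Transit Levy: cap $344,740.00 − YTD $331,955.00 = $12,785.00 subject; 4.07% × $12,785.00 = $520.35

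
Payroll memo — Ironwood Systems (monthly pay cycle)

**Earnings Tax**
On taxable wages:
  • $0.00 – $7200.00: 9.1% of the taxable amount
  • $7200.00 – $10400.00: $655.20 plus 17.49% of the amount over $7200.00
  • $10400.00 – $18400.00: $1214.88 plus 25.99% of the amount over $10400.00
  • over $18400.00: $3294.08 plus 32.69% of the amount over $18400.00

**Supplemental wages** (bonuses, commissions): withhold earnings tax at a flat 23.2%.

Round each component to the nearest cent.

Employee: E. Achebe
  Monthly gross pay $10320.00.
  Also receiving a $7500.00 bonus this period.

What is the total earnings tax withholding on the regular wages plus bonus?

$2940.89

Earnings Tax: taxable = $10320.00
  $655.20 + 17.49% × ($10320.00 − $7200.00) = $655.20 + 17.49% × $3120.00 = $1200.89
Supplemental (23.2% flat on bonus): 23.2% × $7500.00 = $1740.00
Total earnings tax: $1200.89 + $1740.00 = $2940.89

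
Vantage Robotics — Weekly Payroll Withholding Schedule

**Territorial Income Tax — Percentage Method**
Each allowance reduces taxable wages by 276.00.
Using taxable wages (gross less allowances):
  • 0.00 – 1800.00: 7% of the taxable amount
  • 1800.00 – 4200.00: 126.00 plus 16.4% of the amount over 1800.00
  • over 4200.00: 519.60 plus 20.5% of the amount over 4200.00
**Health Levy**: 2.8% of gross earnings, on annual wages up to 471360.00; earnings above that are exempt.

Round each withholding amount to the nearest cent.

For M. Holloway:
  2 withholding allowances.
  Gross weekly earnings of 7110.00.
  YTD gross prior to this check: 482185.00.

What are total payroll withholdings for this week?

1002.99

Territorial Income Tax: taxable = 7110.00 − 2×276.00 = 6558.00
  519.60 + 20.5% × (6558.00 − 4200.00) = 519.60 + 20.5% × 2358.00 = 1002.99
Health Levy: YTD 482185.00 ≥ cap 471360.00 → 0.00
Total: 1002.99 + 0.00 = 1002.99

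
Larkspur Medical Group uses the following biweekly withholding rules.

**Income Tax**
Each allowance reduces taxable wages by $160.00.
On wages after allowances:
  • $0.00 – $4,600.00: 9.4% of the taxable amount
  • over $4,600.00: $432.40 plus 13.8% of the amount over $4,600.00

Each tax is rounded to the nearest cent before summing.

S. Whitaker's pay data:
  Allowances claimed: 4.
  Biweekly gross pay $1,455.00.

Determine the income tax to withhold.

Income Tax: taxable = $1,455.00 − 4×$160.00 = $815.00
  9.4% × $815.00 = $76.61

$76.61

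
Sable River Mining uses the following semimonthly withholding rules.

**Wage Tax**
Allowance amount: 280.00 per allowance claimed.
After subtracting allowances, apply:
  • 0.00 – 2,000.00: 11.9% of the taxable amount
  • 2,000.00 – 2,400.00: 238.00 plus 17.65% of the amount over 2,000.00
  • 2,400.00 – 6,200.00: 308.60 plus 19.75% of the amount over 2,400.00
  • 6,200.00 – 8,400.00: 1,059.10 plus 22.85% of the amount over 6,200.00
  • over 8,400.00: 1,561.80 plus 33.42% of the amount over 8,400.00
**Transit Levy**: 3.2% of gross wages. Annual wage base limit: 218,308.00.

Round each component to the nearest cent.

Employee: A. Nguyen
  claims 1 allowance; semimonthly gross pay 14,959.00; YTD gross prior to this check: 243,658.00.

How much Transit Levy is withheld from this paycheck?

Transit Levy: YTD 243,658.00 ≥ cap 218,308.00 → 0.00

0.00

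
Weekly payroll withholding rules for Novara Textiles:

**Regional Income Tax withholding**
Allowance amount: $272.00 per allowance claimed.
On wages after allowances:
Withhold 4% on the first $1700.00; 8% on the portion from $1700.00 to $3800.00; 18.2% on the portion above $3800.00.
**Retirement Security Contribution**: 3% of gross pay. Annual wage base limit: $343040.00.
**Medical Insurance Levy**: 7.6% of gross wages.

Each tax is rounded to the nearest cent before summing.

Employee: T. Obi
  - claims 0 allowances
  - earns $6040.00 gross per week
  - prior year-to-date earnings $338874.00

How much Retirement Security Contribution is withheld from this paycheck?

Retirement Security Contribution: cap $343040.00 − YTD $338874.00 = $4166.00 subject; 3% × $4166.00 = $124.98

$124.98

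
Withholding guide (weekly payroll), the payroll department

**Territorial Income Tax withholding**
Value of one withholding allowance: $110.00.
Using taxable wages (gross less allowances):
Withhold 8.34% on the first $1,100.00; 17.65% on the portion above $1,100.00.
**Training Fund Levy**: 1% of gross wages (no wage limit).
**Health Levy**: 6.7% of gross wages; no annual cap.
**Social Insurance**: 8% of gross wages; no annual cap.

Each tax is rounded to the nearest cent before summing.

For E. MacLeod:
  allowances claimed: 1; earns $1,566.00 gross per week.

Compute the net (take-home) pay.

Territorial Income Tax: taxable = $1,566.00 − 1×$110.00 = $1,456.00
  $91.74 + 17.65% × ($1,456.00 − $1,100.00) = $91.74 + 17.65% × $356.00 = $154.57
Training Fund Levy: 1% × $1,566.00 = $15.66
Health Levy: 6.7% × $1,566.00 = $104.92
Social Insurance: 8% × $1,566.00 = $125.28
Total withheld: $154.57 + $15.66 + $104.92 + $125.28 = $400.43
Net pay: $1,566.00 − $400.43 = $1,165.57

$1,165.57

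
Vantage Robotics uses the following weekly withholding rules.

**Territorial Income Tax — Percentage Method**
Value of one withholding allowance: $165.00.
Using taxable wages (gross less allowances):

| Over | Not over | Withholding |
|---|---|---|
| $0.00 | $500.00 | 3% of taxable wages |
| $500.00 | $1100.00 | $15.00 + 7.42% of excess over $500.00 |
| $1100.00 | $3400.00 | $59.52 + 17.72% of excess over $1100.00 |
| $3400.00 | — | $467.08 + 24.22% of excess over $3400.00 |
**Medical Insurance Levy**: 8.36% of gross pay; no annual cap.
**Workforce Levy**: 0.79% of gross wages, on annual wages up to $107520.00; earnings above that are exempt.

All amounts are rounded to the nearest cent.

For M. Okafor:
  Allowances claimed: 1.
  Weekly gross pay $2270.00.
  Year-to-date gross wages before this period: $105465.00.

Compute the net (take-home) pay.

Territorial Income Tax: taxable = $2270.00 − 1×$165.00 = $2105.00
  $59.52 + 17.72% × ($2105.00 − $1100.00) = $59.52 + 17.72% × $1005.00 = $237.61
Medical Insurance Levy: 8.36% × $2270.00 = $189.77
Workforce Levy: cap $107520.00 − YTD $105465.00 = $2055.00 subject; 0.79% × $2055.00 = $16.23
Total withheld: $237.61 + $189.77 + $16.23 = $443.61
Net pay: $2270.00 − $443.61 = $1826.39

$1826.39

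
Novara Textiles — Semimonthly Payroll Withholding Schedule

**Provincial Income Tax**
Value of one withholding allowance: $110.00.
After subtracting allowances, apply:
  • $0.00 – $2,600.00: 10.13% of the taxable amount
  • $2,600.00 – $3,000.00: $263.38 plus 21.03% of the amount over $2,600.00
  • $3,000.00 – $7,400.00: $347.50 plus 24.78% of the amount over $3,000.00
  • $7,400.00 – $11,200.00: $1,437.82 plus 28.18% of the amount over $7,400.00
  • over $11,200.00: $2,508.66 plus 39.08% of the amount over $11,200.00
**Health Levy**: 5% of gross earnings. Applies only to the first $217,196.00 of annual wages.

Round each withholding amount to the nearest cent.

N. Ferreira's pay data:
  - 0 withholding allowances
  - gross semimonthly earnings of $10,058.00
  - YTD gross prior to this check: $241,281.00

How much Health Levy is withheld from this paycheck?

$0.00

Health Levy: YTD $241,281.00 ≥ cap $217,196.00 → $0.00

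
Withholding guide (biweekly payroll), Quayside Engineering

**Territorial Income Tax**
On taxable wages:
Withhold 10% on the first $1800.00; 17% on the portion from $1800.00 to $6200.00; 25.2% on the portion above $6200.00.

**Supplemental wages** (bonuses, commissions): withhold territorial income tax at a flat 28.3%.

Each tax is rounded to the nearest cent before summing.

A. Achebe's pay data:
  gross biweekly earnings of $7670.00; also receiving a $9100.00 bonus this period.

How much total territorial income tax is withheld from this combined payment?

$3873.74

Territorial Income Tax: taxable = $7670.00
  $928.00 + 25.2% × ($7670.00 − $6200.00) = $928.00 + 25.2% × $1470.00 = $1298.44
Supplemental (28.3% flat on bonus): 28.3% × $9100.00 = $2575.30
Total territorial income tax: $1298.44 + $2575.30 = $3873.74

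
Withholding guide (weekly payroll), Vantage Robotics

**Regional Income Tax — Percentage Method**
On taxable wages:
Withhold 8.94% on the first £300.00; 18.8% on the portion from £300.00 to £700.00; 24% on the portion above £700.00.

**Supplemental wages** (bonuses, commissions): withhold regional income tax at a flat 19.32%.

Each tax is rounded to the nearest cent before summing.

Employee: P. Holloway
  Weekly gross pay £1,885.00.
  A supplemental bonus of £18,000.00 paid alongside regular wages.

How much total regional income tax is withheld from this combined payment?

Regional Income Tax: taxable = £1,885.00
  £102.02 + 24% × (£1,885.00 − £700.00) = £102.02 + 24% × £1,185.00 = £386.42
Supplemental (19.32% flat on bonus): 19.32% × £18,000.00 = £3,477.60
Total regional income tax: £386.42 + £3,477.60 = £3,864.02

£3,864.02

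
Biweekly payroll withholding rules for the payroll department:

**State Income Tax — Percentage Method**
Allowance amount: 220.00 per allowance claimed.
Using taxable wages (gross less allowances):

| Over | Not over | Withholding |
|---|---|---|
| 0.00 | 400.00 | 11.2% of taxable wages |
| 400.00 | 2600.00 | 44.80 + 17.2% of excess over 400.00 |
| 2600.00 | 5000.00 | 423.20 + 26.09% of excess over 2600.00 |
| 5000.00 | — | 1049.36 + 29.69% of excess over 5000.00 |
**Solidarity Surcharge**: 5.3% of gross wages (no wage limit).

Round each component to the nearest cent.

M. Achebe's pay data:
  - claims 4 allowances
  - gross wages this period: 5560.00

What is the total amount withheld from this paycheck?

1260.55

State Income Tax: taxable = 5560.00 − 4×220.00 = 4680.00
  423.20 + 26.09% × (4680.00 − 2600.00) = 423.20 + 26.09% × 2080.00 = 965.87
Solidarity Surcharge: 5.3% × 5560.00 = 294.68
Total: 965.87 + 294.68 = 1260.55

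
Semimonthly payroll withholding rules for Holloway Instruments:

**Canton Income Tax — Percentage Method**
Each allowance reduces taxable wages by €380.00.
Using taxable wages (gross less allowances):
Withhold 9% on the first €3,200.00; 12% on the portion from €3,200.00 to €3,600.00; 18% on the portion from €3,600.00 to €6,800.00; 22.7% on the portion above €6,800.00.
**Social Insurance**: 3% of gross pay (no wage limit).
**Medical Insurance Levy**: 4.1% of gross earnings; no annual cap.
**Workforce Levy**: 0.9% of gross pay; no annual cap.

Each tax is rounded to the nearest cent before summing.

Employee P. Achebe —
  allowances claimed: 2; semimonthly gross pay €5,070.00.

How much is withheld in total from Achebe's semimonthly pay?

Canton Income Tax: taxable = €5,070.00 − 2×€380.00 = €4,310.00
  €336.00 + 18% × (€4,310.00 − €3,600.00) = €336.00 + 18% × €710.00 = €463.80
Social Insurance: 3% × €5,070.00 = €152.10
Medical Insurance Levy: 4.1% × €5,070.00 = €207.87
Workforce Levy: 0.9% × €5,070.00 = €45.63
Total: €463.80 + €152.10 + €207.87 + €45.63 = €869.40

€869.40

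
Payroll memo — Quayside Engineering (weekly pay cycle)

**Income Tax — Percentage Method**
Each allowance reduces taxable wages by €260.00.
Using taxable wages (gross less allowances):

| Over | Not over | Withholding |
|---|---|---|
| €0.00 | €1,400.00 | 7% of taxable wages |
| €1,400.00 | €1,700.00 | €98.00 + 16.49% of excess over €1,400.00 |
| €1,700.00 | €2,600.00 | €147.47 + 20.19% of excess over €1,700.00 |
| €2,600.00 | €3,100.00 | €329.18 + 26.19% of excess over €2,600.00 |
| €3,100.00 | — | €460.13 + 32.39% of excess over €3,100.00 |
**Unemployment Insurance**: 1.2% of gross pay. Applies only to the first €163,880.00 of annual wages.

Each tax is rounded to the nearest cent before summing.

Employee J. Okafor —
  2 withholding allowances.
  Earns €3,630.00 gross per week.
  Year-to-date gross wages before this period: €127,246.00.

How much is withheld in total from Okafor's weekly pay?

Income Tax: taxable = €3,630.00 − 2×€260.00 = €3,110.00
  €460.13 + 32.39% × (€3,110.00 − €3,100.00) = €460.13 + 32.39% × €10.00 = €463.37
Unemployment Insurance: 1.2% × €3,630.00 = €43.56
Total: €463.37 + €43.56 = €506.93

€506.93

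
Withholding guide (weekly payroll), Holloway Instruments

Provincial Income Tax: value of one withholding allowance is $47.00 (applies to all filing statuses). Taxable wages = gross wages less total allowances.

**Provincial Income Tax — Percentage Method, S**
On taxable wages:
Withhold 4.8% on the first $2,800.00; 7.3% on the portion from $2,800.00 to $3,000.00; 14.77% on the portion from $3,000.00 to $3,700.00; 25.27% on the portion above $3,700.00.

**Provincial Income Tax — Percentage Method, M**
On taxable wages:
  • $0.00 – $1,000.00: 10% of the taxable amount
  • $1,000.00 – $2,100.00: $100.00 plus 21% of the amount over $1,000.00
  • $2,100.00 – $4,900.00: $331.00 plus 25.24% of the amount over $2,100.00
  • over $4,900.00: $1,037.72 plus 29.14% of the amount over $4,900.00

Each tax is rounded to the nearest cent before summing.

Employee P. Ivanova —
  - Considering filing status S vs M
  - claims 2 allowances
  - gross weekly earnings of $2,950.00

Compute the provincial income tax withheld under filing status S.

Provincial Income Tax (S): taxable = $2,950.00 − 2×$47.00 = $2,856.00
  $134.40 + 7.3% × ($2,856.00 − $2,800.00) = $134.40 + 7.3% × $56.00 = $138.49

$138.49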